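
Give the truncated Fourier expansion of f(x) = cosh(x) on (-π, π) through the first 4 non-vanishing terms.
-cos(x)·sinh(π)/π + 2·cos(2·x)·sinh(π)/(5·π) - cos(3·x)·sinh(π)/(5·π) + sinh(π)/π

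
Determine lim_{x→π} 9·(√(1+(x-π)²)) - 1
Direct substitution at x = π gives 8.

Final answer: 8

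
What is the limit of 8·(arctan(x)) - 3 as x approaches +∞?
Evaluate the dominant behaviour as x → +∞; each term tends to a finite value or vanishes.
Limit = -3 + 4·π.

Final answer: -3 + 4·π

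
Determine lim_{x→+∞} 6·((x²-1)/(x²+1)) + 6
Evaluate the dominant behaviour as x → +∞; each term tends to a finite value or vanishes.
Limit = 12.

Final answer: 12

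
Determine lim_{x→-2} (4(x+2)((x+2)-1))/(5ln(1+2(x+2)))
Both numerator and denominator → 0 as x → -2; this is a 0/0 indeterminate form.
Expand each to leading order near x = -2: numerator ~ -4·(x + 2), denominator ~ 10·(x + 2).
The limit of the ratio is -2/5.

Final answer: -2/5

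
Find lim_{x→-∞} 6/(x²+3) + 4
Evaluate the dominant behaviour as x → -∞; each term tends to a finite value or vanishes.
Limit = 4.

Final answer: 4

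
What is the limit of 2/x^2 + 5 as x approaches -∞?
Evaluate the dominant behaviour as x → -∞; each term tends to a finite value or vanishes.
Limit = 5.

Final answer: 5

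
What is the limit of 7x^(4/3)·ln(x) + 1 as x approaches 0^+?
The product is a 0·∞ indeterminate form at x → 0⁺.
Rewrite the product as 7·ln(x) / x^(-4/3) and apply L'Hôpital, or use the standard hierarchy x^(-4/3) ≫ |ln x| as x → 0⁺.
The indeterminate product → 0, so the limit = 1.

Final answer: 1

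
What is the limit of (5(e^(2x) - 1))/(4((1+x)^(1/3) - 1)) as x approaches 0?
Both numerator and denominator → 0 as x → 0; this is a 0/0 indeterminate form.
Expand each to leading order near x = 0: numerator ~ 10·x, denominator ~ 4·x/3.
The limit of the ratio is 15/2.

Final answer: 15/2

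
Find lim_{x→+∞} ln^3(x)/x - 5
The quotient is an ∞/∞ indeterminate form as x → +∞.
The polynomial denominator x dominates the logarithmic numerator (any positive power of x ≫ ln^3(x) as x → ∞), so the quotient → 0.
Adding the constant: 0 - 5 = -5. Limit = -5.

Final answer: -5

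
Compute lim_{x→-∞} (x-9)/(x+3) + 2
Evaluate the dominant behaviour as x → -∞; each term tends to a finite value or vanishes.
Limit = 3.

Final answer: 3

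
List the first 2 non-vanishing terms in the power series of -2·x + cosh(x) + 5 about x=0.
6 - 2·x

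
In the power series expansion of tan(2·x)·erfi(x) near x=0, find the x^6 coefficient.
Expand to order 6: tan(2·x)·erfi(x) = 482·x^6/(45·√(π)) + 20·x^4/(3·√(π)) + 4·x^2/√(π) + O(x^7).
The coefficient of x^6 is 482/(45·√(π)).

Final answer: 482/(45·√(π))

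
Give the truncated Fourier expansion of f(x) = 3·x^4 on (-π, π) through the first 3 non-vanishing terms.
(144 - 24·π^2)·cos(x) + (-9 + 6·π^2)·cos(2·x) + 3·π^4/5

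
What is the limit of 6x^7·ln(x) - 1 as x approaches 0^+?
The product is a 0·∞ indeterminate form at x → 0⁺.
Rewrite the product as 6·ln(x) / x^(-7) and apply L'Hôpital, or use the standard hierarchy x^(-7) ≫ |ln x| as x → 0⁺.
The indeterminate product → 0, so the limit = -1.

Final answer: -1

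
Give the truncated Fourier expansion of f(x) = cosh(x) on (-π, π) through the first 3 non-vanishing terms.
-cos(x)·sinh(π)/π + 2·cos(2·x)·sinh(π)/(5·π) + sinh(π)/π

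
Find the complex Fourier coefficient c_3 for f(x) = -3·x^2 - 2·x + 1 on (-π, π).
Compute the real Fourier coefficients first: a_3 = 4/3, b_3 = -4/3.
Then c_3 = (a_3 − i·b_3)/2 = 2/3 + 2·i/3.

Final answer: 2/3 + 2·i/3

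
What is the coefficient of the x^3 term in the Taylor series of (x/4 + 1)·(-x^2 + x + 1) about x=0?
Expand to order 3: (x/4 + 1)·(-x^2 + x + 1) = -x^3/4 - 3·x^2/4 + 5·x/4 + 1 + O(x^4).
The coefficient of x^3 is -1/4.

Final answer: -1/4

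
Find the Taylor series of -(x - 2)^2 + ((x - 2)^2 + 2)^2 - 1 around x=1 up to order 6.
7 - 10·(x - 1) + 9·(x - 1)^2 - 4·(x - 1)^3 + (x - 1)^4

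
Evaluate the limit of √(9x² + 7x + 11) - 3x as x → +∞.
As x → +∞: multiply by the conjugate to get (7x+11)/(√(9x²+7x+11)+3x); the denominator ~ 6x, so the limit is 7/6.
Limit = 7/6.

Final answer: 7/6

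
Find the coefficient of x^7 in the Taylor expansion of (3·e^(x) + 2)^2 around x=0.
Expand to order 7: (3·e^(x) + 2)^2 = 97·x^7/420 + 49·x^6/60 + 5·x^5/2 + 13·x^4/2 + 14·x^3 + 24·x^2 + 30·x + 25 + O(x^8).
The coefficient of x^7 is 97/420.

Final answer: 97/420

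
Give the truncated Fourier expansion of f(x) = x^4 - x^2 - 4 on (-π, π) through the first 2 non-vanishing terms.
(52 - 8·π^2)·cos(x) - 4 - π^2/3 + π^4/5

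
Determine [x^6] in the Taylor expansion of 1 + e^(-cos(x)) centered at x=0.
Expand to order 6: 1 + e^(-cos(x)) = x^6·e^(-1)/720 + x^4·e^(-1)/12 + x^2·e^(-1)/2 + e^(-1) + 1 + O(x^7).
The coefficient of x^6 is e^(-1)/720.

Final answer: e^(-1)/720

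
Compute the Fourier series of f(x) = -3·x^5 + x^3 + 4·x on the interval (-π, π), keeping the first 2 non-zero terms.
(-724 - 6·π^4 + 122·π^2)·sin(x) + (-16·π^2 + 20 + 3·π^4)·sin(2·x)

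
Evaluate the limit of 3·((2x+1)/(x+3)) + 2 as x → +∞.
Evaluate the dominant behaviour as x → +∞; each term tends to a finite value or vanishes.
Limit = 8.

Final answer: 8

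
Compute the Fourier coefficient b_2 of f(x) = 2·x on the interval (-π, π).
b_2 = (1/π) ∫_{-π}^{π} f(x)·sin(2x) dx.
Evaluate the integral (use parity and integration by parts as needed): b_2 = -2.

Final answer: -2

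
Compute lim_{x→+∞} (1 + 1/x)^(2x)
As x → +∞: write (1 + 1/x)^(2x) = ((1 + 1/x)^x)^2 → (e^1)^2 = e^2.
Limit = e^(2).

Final answer: e^(2)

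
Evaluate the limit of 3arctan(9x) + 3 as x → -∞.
Evaluate the dominant behaviour as x → -∞; each term tends to a finite value or vanishes.
Limit = 3 - 3·π/2.

Final answer: 3 - 3·π/2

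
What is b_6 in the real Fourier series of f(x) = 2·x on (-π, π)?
b_6 = (1/π) ∫_{-π}^{π} f(x)·sin(6x) dx.
Evaluate the integral (use parity and integration by parts as needed): b_6 = -2/3.

Final answer: -2/3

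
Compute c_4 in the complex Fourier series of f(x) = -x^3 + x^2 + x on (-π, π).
Compute the real Fourier coefficients first: a_4 = 1/4, b_4 = -11/16 + π^2/2.
Then c_4 = (a_4 − i·b_4)/2 = 1/8 - i·π^2/4 + 11·i/32.

Final answer: 1/8 - i·π^2/4 + 11·i/32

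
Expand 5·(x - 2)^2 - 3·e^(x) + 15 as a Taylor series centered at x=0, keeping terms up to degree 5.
-x^5/40 - x^4/8 - x^3/2 + 7·x^2/2 - 23·x + 32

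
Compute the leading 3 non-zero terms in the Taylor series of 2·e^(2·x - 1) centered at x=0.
4·x^2·e^(-1) + 4·x·e^(-1) + 2·e^(-1)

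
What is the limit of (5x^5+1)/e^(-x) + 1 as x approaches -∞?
The quotient is an ∞/∞ indeterminate form as x → -∞.
Compare growth rates of the dominant terms (exponentials ≫ polynomials ≫ logarithms), or apply L'Hôpital's rule; the quotient → 0.
Adding the constant: 0 + 1 = 1. Limit = 1.

Final answer: 1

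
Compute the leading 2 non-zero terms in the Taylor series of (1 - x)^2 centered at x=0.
1 - 2·x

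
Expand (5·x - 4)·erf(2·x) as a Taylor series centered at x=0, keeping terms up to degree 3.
64·x^3/(3·√(π)) + 20·x^2/√(π) - 16·x/√(π)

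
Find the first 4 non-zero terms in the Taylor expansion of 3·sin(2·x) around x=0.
-8·x^7/105 + 4·x^5/5 - 4·x^3 + 6·x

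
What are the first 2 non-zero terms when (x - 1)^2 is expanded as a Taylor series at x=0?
1 - 2·x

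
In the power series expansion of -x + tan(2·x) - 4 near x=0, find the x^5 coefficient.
Expand to order 5: -x + tan(2·x) - 4 = 64·x^5/15 + 8·x^3/3 + x - 4 + O(x^6).
The coefficient of x^5 is 64/15.

Final answer: 64/15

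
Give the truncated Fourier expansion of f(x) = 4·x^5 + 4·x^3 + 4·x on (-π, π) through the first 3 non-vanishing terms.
(-152·π^2 + 8·π^4 + 920)·sin(x) + (-4·π^4 - 28 + 16·π^2)·sin(2·x) + (-88·π^2/27 + 392/81 + 8·π^4/3)·sin(3·x)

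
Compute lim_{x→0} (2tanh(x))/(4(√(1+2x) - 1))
Both numerator and denominator → 0 as x → 0; this is a 0/0 indeterminate form.
Expand each to leading order near x = 0: numerator ~ 2·x, denominator ~ 4·x.
The limit of the ratio is 1/2.

Final answer: 1/2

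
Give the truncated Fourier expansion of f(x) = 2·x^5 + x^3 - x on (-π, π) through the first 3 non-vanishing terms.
(-78·π^2 + 4·π^4 + 466)·sin(x) + (-2·π^4 - 25/2 + 9·π^2)·sin(2·x) + (-62·π^2/27 + 70/81 + 4·π^4/3)·sin(3·x)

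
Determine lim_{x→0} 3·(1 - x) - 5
Direct substitution at x = 0 gives -2.

Final answer: -2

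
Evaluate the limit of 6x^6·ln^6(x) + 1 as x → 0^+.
The product is a 0·∞ indeterminate form at x → 0⁺.
Rewrite the product as 6·ln^6(x) / x^(-6) and apply L'Hôpital, or use the standard hierarchy x^(-6) ≫ |ln x|^6 as x → 0⁺.
The indeterminate product → 0, so the limit = 1.

Final answer: 1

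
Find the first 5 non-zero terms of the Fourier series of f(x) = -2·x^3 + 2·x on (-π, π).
(28 - 4·π^2)·sin(x) + (-5 + 2·π^2)·sin(2·x) + (20/9 - 4·π^2/3)·sin(3·x) + (-11/8 + π^2)·sin(4·x) + (124/125 - 4·π^2/5)·sin(5·x)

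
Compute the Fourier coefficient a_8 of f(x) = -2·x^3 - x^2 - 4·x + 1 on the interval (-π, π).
a_8 = (1/π) ∫_{-π}^{π} f(x)·cos(8x) dx.
Evaluate the integral (use parity and integration by parts as needed): a_8 = -1/16.

Final answer: -1/16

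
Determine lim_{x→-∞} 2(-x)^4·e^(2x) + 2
The product is a 0·∞ indeterminate form at x → -∞.
Rewrite the product as 2(-x)^4 / e^(-2x) (an ∞/∞ form) and apply L'Hôpital, or use the standard hierarchy e^(2|x|) ≫ |(-x)^4| as x → -∞.
The indeterminate product → 0, so the limit = 2.

Final answer: 2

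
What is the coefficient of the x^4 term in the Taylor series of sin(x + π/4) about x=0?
Expand to order 4: sin(x + π/4) = √(2)·x^4/48 - √(2)·x^3/12 - √(2)·x^2/4 + √(2)·x/2 + √(2)/2 + O(x^5).
The coefficient of x^4 is √(2)/48.

Final answer: √(2)/48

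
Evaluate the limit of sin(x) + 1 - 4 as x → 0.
Direct substitution at x = 0 gives -3.

Final answer: -3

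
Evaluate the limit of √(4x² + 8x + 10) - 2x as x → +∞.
As x → +∞: multiply by the conjugate to get (8x+10)/(√(4x²+8x+10)+2x); the denominator ~ 4x, so the limit is 8/4 = 2.
Limit = 2.

Final answer: 2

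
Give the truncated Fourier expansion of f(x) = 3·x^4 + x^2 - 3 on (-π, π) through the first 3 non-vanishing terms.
(140 - 24·π^2)·cos(x) + (-8 + 6·π^2)·cos(2·x) - 3 + π^2/3 + 3·π^4/5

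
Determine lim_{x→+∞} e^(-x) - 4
Evaluate the dominant behaviour as x → +∞; each term tends to a finite value or vanishes.
Limit = -4.

Final answer: -4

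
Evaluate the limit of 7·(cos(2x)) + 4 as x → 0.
Direct substitution at x = 0 gives 11.

Final answer: 11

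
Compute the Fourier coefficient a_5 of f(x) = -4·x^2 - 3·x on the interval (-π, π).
a_5 = (1/π) ∫_{-π}^{π} f(x)·cos(5x) dx.
Evaluate the integral (use parity and integration by parts as needed): a_5 = 16/25.

Final answer: 16/25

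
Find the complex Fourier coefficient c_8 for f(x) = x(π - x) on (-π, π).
Compute the real Fourier coefficients first: a_8 = -1/16, b_8 = -π/4.
Then c_8 = (a_8 − i·b_8)/2 = -1/32 + i·π/8.

Final answer: -1/32 + i·π/8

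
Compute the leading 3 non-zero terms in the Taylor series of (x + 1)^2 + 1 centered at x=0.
x^2 + 2·x + 2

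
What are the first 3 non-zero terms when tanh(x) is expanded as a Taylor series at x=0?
2·x^5/15 - x^3/3 + x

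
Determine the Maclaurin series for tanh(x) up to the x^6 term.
2·x^5/15 - x^3/3 + x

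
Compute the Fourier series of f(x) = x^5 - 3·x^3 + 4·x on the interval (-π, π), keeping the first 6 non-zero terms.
(-46·π^2 + 2·π^4 + 284)·sin(x) + (-π^4 - 16 + 8·π^2)·sin(2·x) + (-94·π^2/27 + 404/81 + 2·π^4/3)·sin(3·x) + (-π^4/2 - 179/64 + 17·π^2/8)·sin(4·x) + (-38·π^2/25 + 1228/625 + 2·π^4/5)·sin(5·x) + (-π^4/3 - 124/81 + 32·π^2/27)·sin(6·x)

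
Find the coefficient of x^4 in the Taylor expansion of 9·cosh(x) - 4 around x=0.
Expand to order 4: 9·cosh(x) - 4 = 3·x^4/8 + 9·x^2/2 + 5 + O(x^5).
The coefficient of x^4 is 3/8.

Final answer: 3/8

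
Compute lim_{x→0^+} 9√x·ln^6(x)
This is a 0·∞ indeterminate form at x → 0⁺.
Rewrite the product as 9·ln^6(x) / x^(-1/2) and apply L'Hôpital, or use the standard hierarchy x^(-1/2) ≫ |ln x|^6 as x → 0⁺.
The indeterminate product → 0, so the limit = 0.

Final answer: 0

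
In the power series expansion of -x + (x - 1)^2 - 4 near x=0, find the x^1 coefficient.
Expand to order 1: -x + (x - 1)^2 - 4 = -3·x - 3 + O(x^2).
The coefficient of x^1 is -3.

Final answer: -3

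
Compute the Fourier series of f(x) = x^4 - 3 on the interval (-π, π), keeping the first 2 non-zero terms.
(48 - 8·π^2)·cos(x) - 3 + π^4/5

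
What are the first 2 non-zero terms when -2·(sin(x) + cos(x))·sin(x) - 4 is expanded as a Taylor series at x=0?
-2·x - 4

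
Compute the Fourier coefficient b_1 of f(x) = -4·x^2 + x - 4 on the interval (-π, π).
b_1 = (1/π) ∫_{-π}^{π} f(x)·sin(1x) dx.
Evaluate the integral (use parity and integration by parts as needed): b_1 = 2.

Final answer: 2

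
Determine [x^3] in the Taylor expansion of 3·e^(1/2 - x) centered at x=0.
Expand to order 3: 3·e^(1/2 - x) = -x^3·e^(1/2)/2 + 3·x^2·e^(1/2)/2 - 3·x·e^(1/2) + 3·e^(1/2) + O(x^4).
The coefficient of x^3 is -e^(1/2)/2.

Final answer: -e^(1/2)/2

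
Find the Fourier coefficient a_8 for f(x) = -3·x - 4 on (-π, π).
a_8 = (1/π) ∫_{-π}^{π} f(x)·cos(8x) dx.
Evaluate the integral (use parity and integration by parts as needed): a_8 = 0.

Final answer: 0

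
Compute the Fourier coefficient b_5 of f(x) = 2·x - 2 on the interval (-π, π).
b_5 = (1/π) ∫_{-π}^{π} f(x)·sin(5x) dx.
Evaluate the integral (use parity and integration by parts as needed): b_5 = 4/5.

Final answer: 4/5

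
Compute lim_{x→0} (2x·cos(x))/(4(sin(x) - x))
Both numerator and denominator → 0 as x → 0; this is a 0/0 indeterminate form.
Expand each to leading order near x = 0: numerator ~ 2·x, denominator ~ -2·x^3/3.
The limit of the ratio is -∞.

Final answer: -∞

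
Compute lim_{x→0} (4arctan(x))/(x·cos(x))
Both numerator and denominator → 0 as x → 0; this is a 0/0 indeterminate form.
Expand each to leading order near x = 0: numerator ~ 4·x, denominator ~ x.
The limit of the ratio is 4.

Final answer: 4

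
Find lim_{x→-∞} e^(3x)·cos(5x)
Evaluate the dominant behaviour as x → -∞; each term tends to a finite value or vanishes.
Limit = 0.

Final answer: 0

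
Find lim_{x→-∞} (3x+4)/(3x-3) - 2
Evaluate the dominant behaviour as x → -∞; each term tends to a finite value or vanishes.
Limit = -1.

Final answer: -1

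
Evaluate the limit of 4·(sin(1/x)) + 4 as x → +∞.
Evaluate the dominant behaviour as x → +∞; each term tends to a finite value or vanishes.
Limit = 4.

Final answer: 4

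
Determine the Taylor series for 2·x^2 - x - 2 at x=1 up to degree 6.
-1 + 3·(x - 1) + 2·(x - 1)^2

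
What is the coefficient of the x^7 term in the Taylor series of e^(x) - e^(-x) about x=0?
Expand to order 7: e^(x) - e^(-x) = x^7/2520 + x^5/60 + x^3/3 + 2·x + O(x^8).
The coefficient of x^7 is 1/2520.

Final answer: 1/2520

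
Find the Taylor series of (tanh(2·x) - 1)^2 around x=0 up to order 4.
-32·x^4/3 + 16·x^3/3 + 4·x^2 - 4·x + 1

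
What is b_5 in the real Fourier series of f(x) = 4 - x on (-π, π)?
b_5 = (1/π) ∫_{-π}^{π} f(x)·sin(5x) dx.
Evaluate the integral (use parity and integration by parts as needed): b_5 = -2/5.

Final answer: -2/5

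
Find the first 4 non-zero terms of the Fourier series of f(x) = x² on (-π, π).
-4·cos(x) + cos(2·x) - 4·cos(3·x)/9 + π^2/3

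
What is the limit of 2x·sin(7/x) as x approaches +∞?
As x → +∞: let u = 7/x → 0⁺; then 2·x·sin(7/x) = 2·7·sin(u)/u → 2·7·1 = 14.
Limit = 14.

Final answer: 14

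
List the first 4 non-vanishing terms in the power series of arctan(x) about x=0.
-x^7/7 + x^5/5 - x^3/3 + x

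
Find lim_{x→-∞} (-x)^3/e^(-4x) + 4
The quotient is an ∞/∞ indeterminate form as x → -∞.
Compare growth rates of the dominant terms (exponentials ≫ polynomials ≫ logarithms), or apply L'Hôpital's rule; the quotient → 0.
Adding the constant: 0 + 4 = 4. Limit = 4.

Final answer: 4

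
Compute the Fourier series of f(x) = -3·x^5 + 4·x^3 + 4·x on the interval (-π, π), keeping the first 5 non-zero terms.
(-760 - 6·π^4 + 128·π^2)·sin(x) + (-19·π^2 + 49/2 + 3·π^4)·sin(2·x) + (-2·π^4 - 56/27 + 64·π^2/9)·sin(3·x) + (-31·π^2/8 - 35/64 + 3·π^4/2)·sin(4·x) + (-6·π^4/5 + 616/625 + 64·π^2/25)·sin(5·x)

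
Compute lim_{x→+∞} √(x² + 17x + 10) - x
This is an ∞ − ∞ indeterminate form.
Multiply and divide by the conjugate √(x²+17x + 10) + x; the x² terms cancel, leaving (17x + 10)/(√(x²+17x + 10)+x) → 17/2.
Limit = 17/2.

Final answer: 17/2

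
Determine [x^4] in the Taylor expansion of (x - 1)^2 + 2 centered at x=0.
Expand to order 4: (x - 1)^2 + 2 = x^2 - 2·x + 3 + O(x^5).
The coefficient of x^4 is 0.

Final answer: 0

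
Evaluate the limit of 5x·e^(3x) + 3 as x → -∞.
The product is a 0·∞ indeterminate form at x → -∞.
Rewrite the product as 5x / e^(-3x) (an ∞/∞ form) and apply L'Hôpital, or use the standard hierarchy e^(3|x|) ≫ |x| as x → -∞.
The indeterminate product → 0, so the limit = 3.

Final answer: 3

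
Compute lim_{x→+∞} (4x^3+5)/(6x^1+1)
This is an ∞/∞ indeterminate form as x → +∞.
Divide numerator and denominator by x^3 and let the lower-order terms vanish; the numerator's degree 3 exceeds the denominator's degree 1, so the quotient diverges.
Limit = ∞.

Final answer: ∞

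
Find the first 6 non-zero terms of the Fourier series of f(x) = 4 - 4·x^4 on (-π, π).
(-192 + 32·π^2)·cos(x) + (12 - 8·π^2)·cos(2·x) + (-64/27 + 32·π^2/9)·cos(3·x) + (3/4 - 2·π^2)·cos(4·x) + (-192/625 + 32·π^2/25)·cos(5·x) - 4·π^4/5 + 4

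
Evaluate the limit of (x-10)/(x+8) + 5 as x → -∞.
Evaluate the dominant behaviour as x → -∞; each term tends to a finite value or vanishes.
Limit = 6.

Final answer: 6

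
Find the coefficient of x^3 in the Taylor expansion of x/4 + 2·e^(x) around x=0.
Expand to order 3: x/4 + 2·e^(x) = x^3/3 + x^2 + 9·x/4 + 2 + O(x^4).
The coefficient of x^3 is 1/3.

Final answer: 1/3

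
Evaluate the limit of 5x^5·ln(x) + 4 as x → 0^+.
The product is a 0·∞ indeterminate form at x → 0⁺.
Rewrite the product as 5·ln(x) / x^(-5) and apply L'Hôpital, or use the standard hierarchy x^(-5) ≫ |ln x| as x → 0⁺.
The indeterminate product → 0, so the limit = 4.

Final answer: 4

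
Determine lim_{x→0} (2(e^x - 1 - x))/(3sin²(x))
Both numerator and denominator → 0 as x → 0; this is a 0/0 indeterminate form.
Expand each to leading order near x = 0: numerator ~ x^2, denominator ~ 3·x^2.
The limit of the ratio is 1/3.

Final answer: 1/3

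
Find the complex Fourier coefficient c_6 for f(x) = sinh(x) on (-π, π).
Compute the real Fourier coefficients first: a_6 = 0, b_6 = -12·sinh(π)/(37·π).
Then c_6 = (a_6 − i·b_6)/2 = 6·i·sinh(π)/(37·π).

Final answer: 6·i·sinh(π)/(37·π)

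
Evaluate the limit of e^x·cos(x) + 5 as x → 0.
Direct substitution at x = 0 gives 6.

Final answer: 6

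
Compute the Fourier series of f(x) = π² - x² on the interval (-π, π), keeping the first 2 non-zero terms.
4·cos(x) + 2·π^2/3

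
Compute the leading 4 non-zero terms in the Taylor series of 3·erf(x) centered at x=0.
-x^7/(7·√(π)) + 3·x^5/(5·√(π)) - 2·x^3/√(π) + 6·x/√(π)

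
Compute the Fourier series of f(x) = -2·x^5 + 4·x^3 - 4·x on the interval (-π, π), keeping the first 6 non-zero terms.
(-536 - 4·π^4 + 88·π^2)·sin(x) + (-14·π^2 + 25 + 2·π^4)·sin(2·x) + (-4·π^4/3 - 520/81 + 152·π^2/27)·sin(3·x) + (-13·π^2/4 + 103/32 + π^4)·sin(4·x) + (-4·π^4/5 - 1336/625 + 56·π^2/25)·sin(5·x) + (-46·π^2/27 + 131/81 + 2·π^4/3)·sin(6·x)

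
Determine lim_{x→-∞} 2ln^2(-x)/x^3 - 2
The quotient is an ∞/∞ indeterminate form as x → -∞.
Compare growth rates of the dominant terms (exponentials ≫ polynomials ≫ logarithms), or apply L'Hôpital's rule; the quotient → 0.
Adding the constant: 0 - 2 = -2. Limit = -2.

Final answer: -2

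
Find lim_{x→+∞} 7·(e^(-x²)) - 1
Evaluate the dominant behaviour as x → +∞; each term tends to a finite value or vanishes.
Limit = -1.

Final answer: -1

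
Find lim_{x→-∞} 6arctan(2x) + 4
Evaluate the dominant behaviour as x → -∞; each term tends to a finite value or vanishes.
Limit = 4 - 3·π.

Final answer: 4 - 3·π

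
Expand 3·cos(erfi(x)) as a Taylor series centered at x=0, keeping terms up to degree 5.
x^4·(-4/π + 2/π^2) - 6·x^2/π + 3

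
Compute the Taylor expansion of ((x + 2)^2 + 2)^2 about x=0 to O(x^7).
x^4 + 8·x^3 + 28·x^2 + 48·x + 36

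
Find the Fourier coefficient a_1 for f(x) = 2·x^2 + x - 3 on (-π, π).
a_1 = (1/π) ∫_{-π}^{π} f(x)·cos(1x) dx.
Evaluate the integral (use parity and integration by parts as needed): a_1 = -8.

Final answer: -8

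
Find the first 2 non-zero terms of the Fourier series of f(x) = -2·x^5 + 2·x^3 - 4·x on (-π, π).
(-512 - 4·π^4 + 84·π^2)·sin(x) + (-12·π^2 + 22 + 2·π^4)·sin(2·x)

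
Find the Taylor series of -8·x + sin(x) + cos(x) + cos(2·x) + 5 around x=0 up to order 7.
-x^7/5040 - 13·x^6/144 + x^5/120 + 17·x^4/24 - x^3/6 - 5·x^2/2 - 7·x + 7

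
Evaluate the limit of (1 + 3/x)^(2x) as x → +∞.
As x → +∞: write (1 + 3/x)^(2x) = ((1 + 3/x)^x)^2 → (e^3)^2 = e^6.
Limit = e^(6).

Final answer: e^(6)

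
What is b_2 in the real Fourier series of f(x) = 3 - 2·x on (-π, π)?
b_2 = (1/π) ∫_{-π}^{π} f(x)·sin(2x) dx.
Evaluate the integral (use parity and integration by parts as needed): b_2 = 2.

Final answer: 2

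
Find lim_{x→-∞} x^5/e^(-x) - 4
The quotient is an ∞/∞ indeterminate form as x → -∞.
Compare growth rates of the dominant terms (exponentials ≫ polynomials ≫ logarithms), or apply L'Hôpital's rule; the quotient → 0.
Adding the constant: 0 - 4 = -4. Limit = -4.

Final answer: -4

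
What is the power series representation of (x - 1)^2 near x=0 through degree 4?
x^2 - 2·x + 1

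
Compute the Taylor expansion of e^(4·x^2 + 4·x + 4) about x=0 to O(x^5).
152·x^4·e^(4)/3 + 80·x^3·e^(4)/3 + 12·x^2·e^(4) + 4·x·e^(4) + e^(4)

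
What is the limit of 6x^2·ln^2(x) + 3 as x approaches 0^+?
The product is a 0·∞ indeterminate form at x → 0⁺.
Rewrite the product as 6·ln^2(x) / x^(-2) and apply L'Hôpital, or use the standard hierarchy x^(-2) ≫ |ln x|^2 as x → 0⁺.
The indeterminate product → 0, so the limit = 3.

Final answer: 3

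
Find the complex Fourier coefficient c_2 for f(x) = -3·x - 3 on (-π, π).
Compute the real Fourier coefficients first: a_2 = 0, b_2 = 3.
Then c_2 = (a_2 − i·b_2)/2 = -3·i/2.

Final answer: -3·i/2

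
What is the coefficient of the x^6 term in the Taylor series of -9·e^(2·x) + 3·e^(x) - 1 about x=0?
Expand to order 6: -9·e^(2·x) + 3·e^(x) - 1 = -191·x^6/240 - 19·x^5/8 - 47·x^4/8 - 23·x^3/2 - 33·x^2/2 - 15·x - 7 + O(x^7).
The coefficient of x^6 is -191/240.

Final answer: -191/240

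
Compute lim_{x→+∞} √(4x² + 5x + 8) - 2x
As x → +∞: multiply by the conjugate to get (5x+8)/(√(4x²+5x+8)+2x); the denominator ~ 4x, so the limit is 5/4.
Limit = 5/4.

Final answer: 5/4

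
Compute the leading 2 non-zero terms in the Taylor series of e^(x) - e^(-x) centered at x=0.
x^3/3 + 2·x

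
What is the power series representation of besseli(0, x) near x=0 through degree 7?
x^6/2304 + x^4/64 + x^2/4 + 1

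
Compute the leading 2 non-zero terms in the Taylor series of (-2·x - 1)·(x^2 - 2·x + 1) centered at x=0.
3·x^2 - 1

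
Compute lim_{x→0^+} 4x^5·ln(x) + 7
The product is a 0·∞ indeterminate form at x → 0⁺.
Rewrite the product as 4·ln(x) / x^(-5) and apply L'Hôpital, or use the standard hierarchy x^(-5) ≫ |ln x| as x → 0⁺.
The indeterminate product → 0, so the limit = 7.

Final answer: 7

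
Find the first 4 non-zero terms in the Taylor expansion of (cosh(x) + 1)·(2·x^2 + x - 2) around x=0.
x^3/2 + 3·x^2 + 2·x - 4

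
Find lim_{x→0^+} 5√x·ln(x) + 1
The product is a 0·∞ indeterminate form at x → 0⁺.
Rewrite the product as 5·ln(x) / x^(-1/2) and apply L'Hôpital, or use the standard hierarchy x^(-1/2) ≫ |ln x| as x → 0⁺.
The indeterminate product → 0, so the limit = 1.

Final answer: 1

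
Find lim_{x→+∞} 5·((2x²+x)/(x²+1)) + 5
Evaluate the dominant behaviour as x → +∞; each term tends to a finite value or vanishes.
Limit = 15.

Final answer: 15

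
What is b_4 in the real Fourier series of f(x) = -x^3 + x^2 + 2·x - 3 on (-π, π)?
b_4 = (1/π) ∫_{-π}^{π} f(x)·sin(4x) dx.
Evaluate the integral (use parity and integration by parts as needed): b_4 = -19/16 + π^2/2.

Final answer: -19/16 + π^2/2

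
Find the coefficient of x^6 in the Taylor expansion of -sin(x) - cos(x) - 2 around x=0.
Expand to order 6: -sin(x) - cos(x) - 2 = x^6/720 - x^5/120 - x^4/24 + x^3/6 + x^2/2 - x - 3 + O(x^7).
The coefficient of x^6 is 1/720.

Final answer: 1/720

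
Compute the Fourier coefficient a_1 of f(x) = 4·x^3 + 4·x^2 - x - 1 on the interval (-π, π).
a_1 = (1/π) ∫_{-π}^{π} f(x)·cos(1x) dx.
Evaluate the integral (use parity and integration by parts as needed): a_1 = -16.

Final answer: -16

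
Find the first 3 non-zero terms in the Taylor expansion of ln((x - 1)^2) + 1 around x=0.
-x^2 - 2·x + 1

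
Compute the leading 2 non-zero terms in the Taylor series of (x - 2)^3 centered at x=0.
12·x - 8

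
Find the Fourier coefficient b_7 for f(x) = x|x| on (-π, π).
b_7 = (1/π) ∫_{-π}^{π} f(x)·sin(7x) dx.
Evaluate the integral (use parity and integration by parts as needed): b_7 = (-8 + 98·π^2)/(343·π).

Final answer: (-8 + 98·π^2)/(343·π)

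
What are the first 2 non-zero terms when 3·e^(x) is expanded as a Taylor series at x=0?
3·x + 3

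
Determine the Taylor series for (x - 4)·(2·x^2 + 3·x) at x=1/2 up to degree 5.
-7 - 31·(x - 1/2)/2 - 2·(x - 1/2)^2 + 2·(x - 1/2)^3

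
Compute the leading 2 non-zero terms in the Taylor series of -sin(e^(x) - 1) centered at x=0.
-x^2/2 - x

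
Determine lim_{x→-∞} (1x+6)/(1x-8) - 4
Evaluate the dominant behaviour as x → -∞; each term tends to a finite value or vanishes.
Limit = -3.

Final answer: -3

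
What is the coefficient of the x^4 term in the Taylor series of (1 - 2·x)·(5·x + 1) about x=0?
Expand to order 4: (1 - 2·x)·(5·x + 1) = -10·x^2 + 3·x + 1 + O(x^5).
The coefficient of x^4 is 0.

Final answer: 0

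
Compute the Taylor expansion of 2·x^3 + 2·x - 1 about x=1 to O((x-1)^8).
3 + 8·(x - 1) + 6·(x - 1)^2 + 2·(x - 1)^3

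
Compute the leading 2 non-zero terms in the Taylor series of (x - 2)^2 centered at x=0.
4 - 4·x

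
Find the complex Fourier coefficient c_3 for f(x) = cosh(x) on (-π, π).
Compute the real Fourier coefficients first: a_3 = -sinh(π)/(5·π), b_3 = 0.
Then c_3 = (a_3 − i·b_3)/2 = -sinh(π)/(10·π).

Final answer: -sinh(π)/(10·π)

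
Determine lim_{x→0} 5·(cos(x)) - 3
Direct substitution at x = 0 gives 2.

Final answer: 2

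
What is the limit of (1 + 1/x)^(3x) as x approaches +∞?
As x → +∞: write (1 + 1/x)^(3x) = ((1 + 1/x)^x)^3 → (e^1)^3 = e^3.
Limit = e^(3).

Final answer: e^(3)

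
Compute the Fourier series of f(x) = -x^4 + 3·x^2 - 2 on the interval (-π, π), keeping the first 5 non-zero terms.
(-60 + 8·π^2)·cos(x) + (6 - 2·π^2)·cos(2·x) + (-52/27 + 8·π^2/9)·cos(3·x) + (15/16 - π^2/2)·cos(4·x) - π^4/5 - 2 + π^2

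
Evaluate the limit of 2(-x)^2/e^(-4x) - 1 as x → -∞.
The quotient is an ∞/∞ indeterminate form as x → -∞.
Compare growth rates of the dominant terms (exponentials ≫ polynomials ≫ logarithms), or apply L'Hôpital's rule; the quotient → 0.
Adding the constant: 0 - 1 = -1. Limit = -1.

Final answer: -1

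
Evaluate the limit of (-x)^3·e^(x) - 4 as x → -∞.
The product is a 0·∞ indeterminate form at x → -∞.
Rewrite the product as (-x)^3 / e^(-x) (an ∞/∞ form) and apply L'Hôpital, or use the standard hierarchy e^(|x|) ≫ |(-x)^3| as x → -∞.
The indeterminate product → 0, so the limit = -4.

Final answer: -4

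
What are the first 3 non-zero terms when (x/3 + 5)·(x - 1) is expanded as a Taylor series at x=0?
x^2/3 + 14·x/3 - 5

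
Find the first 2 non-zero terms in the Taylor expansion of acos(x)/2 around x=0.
-x/2 + π/4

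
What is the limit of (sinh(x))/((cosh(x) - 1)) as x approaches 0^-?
Both numerator and denominator → 0 as x → 0^-; this is a 0/0 indeterminate form.
Expand each to leading order near x = 0: numerator ~ x, denominator ~ x^2/2.
The limit of the ratio is -∞.

Final answer: -∞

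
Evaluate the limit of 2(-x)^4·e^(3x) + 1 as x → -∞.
The product is a 0·∞ indeterminate form at x → -∞.
Rewrite the product as 2(-x)^4 / e^(-3x) (an ∞/∞ form) and apply L'Hôpital, or use the standard hierarchy e^(3|x|) ≫ |(-x)^4| as x → -∞.
The indeterminate product → 0, so the limit = 1.

Final answer: 1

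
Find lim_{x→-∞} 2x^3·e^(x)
This is a 0·∞ indeterminate form at x → -∞.
Rewrite the product as 2x^3 / e^(-x) (an ∞/∞ form) and apply L'Hôpital, or use the standard hierarchy e^(|x|) ≫ |x^3| as x → -∞.
The indeterminate product → 0, so the limit = 0.

Final answer: 0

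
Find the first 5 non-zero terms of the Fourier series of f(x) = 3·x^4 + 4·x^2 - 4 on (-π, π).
(128 - 24·π^2)·cos(x) + (-5 + 6·π^2)·cos(2·x) - 8·π^2·cos(3·x)/3 + (7/16 + 3·π^2/2)·cos(4·x) - 4 + 4·π^2/3 + 3·π^4/5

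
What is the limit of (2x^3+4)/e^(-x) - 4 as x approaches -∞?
The quotient is an ∞/∞ indeterminate form as x → -∞.
Compare growth rates of the dominant terms (exponentials ≫ polynomials ≫ logarithms), or apply L'Hôpital's rule; the quotient → 0.
Adding the constant: 0 - 4 = -4. Limit = -4.

Final answer: -4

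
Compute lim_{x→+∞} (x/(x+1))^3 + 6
As x → +∞: x/(x+1) = 1/(1 + 1/x) → 1, and the 3rd power of a limit-1 base also → 1; with the additive constant, 1 + 6 = 7.
Limit = 7.

Final answer: 7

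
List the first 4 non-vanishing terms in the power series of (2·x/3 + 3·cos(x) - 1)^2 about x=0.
-2·x^3 - 50·x^2/9 + 8·x/3 + 4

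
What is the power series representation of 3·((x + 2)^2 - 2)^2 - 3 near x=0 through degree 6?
3·x^4 + 24·x^3 + 60·x^2 + 48·x + 9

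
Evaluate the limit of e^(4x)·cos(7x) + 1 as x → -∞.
Evaluate the dominant behaviour as x → -∞; each term tends to a finite value or vanishes.
Limit = 1.

Final answer: 1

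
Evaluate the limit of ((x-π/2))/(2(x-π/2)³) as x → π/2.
Both numerator and denominator → 0 as x → π/2; this is a 0/0 indeterminate form.
Expand each to leading order near x = π/2: numerator ~ (x - π/2), denominator ~ 2·(x - π/2)^3.
The limit of the ratio is ∞.

Final answer: ∞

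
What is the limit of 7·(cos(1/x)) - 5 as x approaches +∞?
Evaluate the dominant behaviour as x → +∞; each term tends to a finite value or vanishes.
Limit = 2.

Final answer: 2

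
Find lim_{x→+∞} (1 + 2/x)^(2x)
As x → +∞: write (1 + 2/x)^(2x) = ((1 + 2/x)^x)^2 → (e^2)^2 = e^4.
Limit = e^(4).

Final answer: e^(4)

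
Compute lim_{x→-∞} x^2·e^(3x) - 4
The product is a 0·∞ indeterminate form at x → -∞.
Rewrite the product as x^2 / e^(-3x) (an ∞/∞ form) and apply L'Hôpital, or use the standard hierarchy e^(3|x|) ≫ |x^2| as x → -∞.
The indeterminate product → 0, so the limit = -4.

Final answer: -4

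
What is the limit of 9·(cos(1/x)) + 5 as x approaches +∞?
Evaluate the dominant behaviour as x → +∞; each term tends to a finite value or vanishes.
Limit = 14.

Final answer: 14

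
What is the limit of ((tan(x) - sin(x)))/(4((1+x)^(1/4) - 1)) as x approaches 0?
Both numerator and denominator → 0 as x → 0; this is a 0/0 indeterminate form.
Expand each to leading order near x = 0: numerator ~ x^3/2, denominator ~ x.
The limit of the ratio is 0.

Final answer: 0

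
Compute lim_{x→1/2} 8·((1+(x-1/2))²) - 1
Direct substitution at x = 1/2 gives 7.

Final answer: 7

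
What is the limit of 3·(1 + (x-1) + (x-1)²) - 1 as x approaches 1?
Direct substitution at x = 1 gives 2.

Final answer: 2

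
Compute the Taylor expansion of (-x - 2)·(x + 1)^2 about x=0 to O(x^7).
-x^3 - 4·x^2 - 5·x - 2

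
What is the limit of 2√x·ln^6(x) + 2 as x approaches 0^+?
The product is a 0·∞ indeterminate form at x → 0⁺.
Rewrite the product as 2·ln^6(x) / x^(-1/2) and apply L'Hôpital, or use the standard hierarchy x^(-1/2) ≫ |ln x|^6 as x → 0⁺.
The indeterminate product → 0, so the limit = 2.

Final answer: 2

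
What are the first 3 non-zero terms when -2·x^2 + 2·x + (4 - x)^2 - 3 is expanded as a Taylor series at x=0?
-x^2 - 6·x + 13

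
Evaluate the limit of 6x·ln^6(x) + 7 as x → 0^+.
The product is a 0·∞ indeterminate form at x → 0⁺.
Rewrite the product as 6·ln^6(x) / x^(-1) and apply L'Hôpital, or use the standard hierarchy x^(-1) ≫ |ln x|^6 as x → 0⁺.
The indeterminate product → 0, so the limit = 7.

Final answer: 7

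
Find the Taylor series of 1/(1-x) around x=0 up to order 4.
x^4 + x^3 + x^2 + x + 1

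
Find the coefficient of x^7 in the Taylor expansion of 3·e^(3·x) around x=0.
Expand to order 7: 3·e^(3·x) = 729·x^7/560 + 243·x^6/80 + 243·x^5/40 + 81·x^4/8 + 27·x^3/2 + 27·x^2/2 + 9·x + 3 + O(x^8).
The coefficient of x^7 is 729/560.

Final answer: 729/560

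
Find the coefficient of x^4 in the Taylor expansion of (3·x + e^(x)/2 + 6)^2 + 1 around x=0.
Expand to order 4: (3·x + e^(x)/2 + 6)^2 + 1 = 11·x^4/12 + 17·x^3/6 + 31·x^2/2 + 91·x/2 + 173/4 + O(x^5).
The coefficient of x^4 is 11/12.

Final answer: 11/12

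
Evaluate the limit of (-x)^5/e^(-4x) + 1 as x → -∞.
The quotient is an ∞/∞ indeterminate form as x → -∞.
Compare growth rates of the dominant terms (exponentials ≫ polynomials ≫ logarithms), or apply L'Hôpital's rule; the quotient → 0.
Adding the constant: 0 + 1 = 1. Limit = 1.

Final answer: 1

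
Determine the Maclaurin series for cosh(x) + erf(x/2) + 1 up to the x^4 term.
x^4/24 - x^3/(12·√(π)) + x^2/2 + x/√(π) + 2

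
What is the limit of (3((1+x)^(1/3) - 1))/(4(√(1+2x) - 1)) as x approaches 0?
Both numerator and denominator → 0 as x → 0; this is a 0/0 indeterminate form.
Expand each to leading order near x = 0: numerator ~ x, denominator ~ 4·x.
The limit of the ratio is 1/4.

Final answer: 1/4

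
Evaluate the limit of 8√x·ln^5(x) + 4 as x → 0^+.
The product is a 0·∞ indeterminate form at x → 0⁺.
Rewrite the product as 8·ln^5(x) / x^(-1/2) and apply L'Hôpital, or use the standard hierarchy x^(-1/2) ≫ |ln x|^5 as x → 0⁺.
The indeterminate product → 0, so the limit = 4.

Final answer: 4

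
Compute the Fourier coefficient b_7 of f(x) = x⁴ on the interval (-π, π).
b_7 = (1/π) ∫_{-π}^{π} f(x)·sin(7x) dx.
Evaluate the integral (use parity and integration by parts as needed): b_7 = 0.

Final answer: 0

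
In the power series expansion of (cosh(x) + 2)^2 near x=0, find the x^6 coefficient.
Expand to order 6: (cosh(x) + 2)^2 = x^6/20 + x^4/2 + 3·x^2 + 9 + O(x^7).
The coefficient of x^6 is 1/20.

Final answer: 1/20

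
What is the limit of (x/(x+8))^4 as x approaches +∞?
As x → +∞: x/(x+8) = 1/(1 + 8/x) → 1, and the 4th power of a limit-1 base also → 1.
Limit = 1.

Final answer: 1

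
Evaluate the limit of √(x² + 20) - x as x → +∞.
This is an ∞ − ∞ indeterminate form.
Multiply and divide by the conjugate √(x²+20) + x; the x² terms cancel, leaving 20/(√(x²+20)+x) → 0.
Limit = 0.

Final answer: 0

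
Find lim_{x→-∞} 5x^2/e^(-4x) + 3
The quotient is an ∞/∞ indeterminate form as x → -∞.
Compare growth rates of the dominant terms (exponentials ≫ polynomials ≫ logarithms), or apply L'Hôpital's rule; the quotient → 0.
Adding the constant: 0 + 3 = 3. Limit = 3.

Final answer: 3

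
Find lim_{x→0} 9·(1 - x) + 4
Direct substitution at x = 0 gives 13.

Final answer: 13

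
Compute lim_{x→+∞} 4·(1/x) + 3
Evaluate the dominant behaviour as x → +∞; each term tends to a finite value or vanishes.
Limit = 3.

Final answer: 3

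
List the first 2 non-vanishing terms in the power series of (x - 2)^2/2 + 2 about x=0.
4 - 2·x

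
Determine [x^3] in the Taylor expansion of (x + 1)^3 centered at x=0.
Expand to order 3: (x + 1)^3 = x^3 + 3·x^2 + 3·x + 1 + O(x^4).
The coefficient of x^3 is 1.

Final answer: 1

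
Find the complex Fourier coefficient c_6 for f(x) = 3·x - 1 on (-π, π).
Compute the real Fourier coefficients first: a_6 = 0, b_6 = -1.
Then c_6 = (a_6 − i·b_6)/2 = i/2.

Final answer: i/2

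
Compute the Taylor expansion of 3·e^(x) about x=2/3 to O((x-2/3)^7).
3·e^(2/3) + 3·e^(2/3)·(x - 2/3) + 3·e^(2/3)·(x - 2/3)^2/2 + e^(2/3)·(x - 2/3)^3/2 + e^(2/3)·(x - 2/3)^4/8 + e^(2/3)·(x - 2/3)^5/40 + e^(2/3)·(x - 2/3)^6/240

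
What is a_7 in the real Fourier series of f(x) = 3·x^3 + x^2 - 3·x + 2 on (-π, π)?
a_7 = (1/π) ∫_{-π}^{π} f(x)·cos(7x) dx.
Evaluate the integral (use parity and integration by parts as needed): a_7 = -4/49.

Final answer: -4/49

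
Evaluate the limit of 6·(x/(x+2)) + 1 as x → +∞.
Evaluate the dominant behaviour as x → +∞; each term tends to a finite value or vanishes.
Limit = 7.

Final answer: 7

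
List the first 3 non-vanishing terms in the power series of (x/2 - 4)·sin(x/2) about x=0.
x^3/12 + x^2/4 - 2·x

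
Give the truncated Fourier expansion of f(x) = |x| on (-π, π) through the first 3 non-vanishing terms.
-4·cos(x)/π - 4·cos(3·x)/(9·π) + π/2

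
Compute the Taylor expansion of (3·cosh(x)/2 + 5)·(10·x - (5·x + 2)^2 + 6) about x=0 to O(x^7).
-187·x^6/120 - 5·x^5/8 - 149·x^4/8 - 15·x^3/2 - 161·x^2 - 65·x + 13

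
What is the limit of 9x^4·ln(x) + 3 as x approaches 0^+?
The product is a 0·∞ indeterminate form at x → 0⁺.
Rewrite the product as 9·ln(x) / x^(-4) and apply L'Hôpital, or use the standard hierarchy x^(-4) ≫ |ln x| as x → 0⁺.
The indeterminate product → 0, so the limit = 3.

Final answer: 3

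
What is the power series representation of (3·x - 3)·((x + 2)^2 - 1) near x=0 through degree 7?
3·x^3 + 9·x^2 - 3·x - 9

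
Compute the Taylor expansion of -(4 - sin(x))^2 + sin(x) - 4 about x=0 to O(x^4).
-3·x^3/2 - x^2 + 9·x - 20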